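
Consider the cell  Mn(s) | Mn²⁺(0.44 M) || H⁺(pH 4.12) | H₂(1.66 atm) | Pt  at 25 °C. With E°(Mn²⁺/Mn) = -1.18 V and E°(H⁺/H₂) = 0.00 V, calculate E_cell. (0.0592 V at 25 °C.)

0.94 V

The hydrogen couple is the cathode, so E°_cell = 1.18 V; n = 2.
[H⁺] = 10^(−4.12) = 7.6 × 10^-5 M, and Q = [Mn²⁺]·P(H₂) / [H⁺]^2 = 1.27 × 10^8.
E = E° − (0.0592/2) log Q = 1.18 − (0.0592/2)(8.104) = 0.940 V.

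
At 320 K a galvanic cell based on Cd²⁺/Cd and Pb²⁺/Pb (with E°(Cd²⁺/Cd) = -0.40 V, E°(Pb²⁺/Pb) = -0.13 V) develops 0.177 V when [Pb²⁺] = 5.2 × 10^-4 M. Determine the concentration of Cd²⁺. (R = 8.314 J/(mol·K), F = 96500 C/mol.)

From the Nernst equation, ln Q = nF(E° − E)/RT = 2×96500×(0.27 − 0.177)/(8.314×320) = 6.747, so Q = 851.
With Q = [Cd²⁺]/[Pb²⁺] and the known concentrations, [Cd²⁺] in the numerator gives [Cd²⁺] = 0.44 M.

0.44 M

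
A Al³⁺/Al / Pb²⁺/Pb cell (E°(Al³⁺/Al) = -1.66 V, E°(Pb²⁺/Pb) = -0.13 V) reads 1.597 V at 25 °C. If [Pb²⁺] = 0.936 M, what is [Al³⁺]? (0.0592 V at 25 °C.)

3.6 × 10^-4 M

From the Nernst equation, log Q = n(E° − E)/0.0592 = 6(1.53 − 1.597)/0.0592 = -6.791, so Q = 1.62 × 10^-7.
With Q = [Al³⁺]^2/[Pb²⁺]^3 and the known concentrations, [Al³⁺]^2 in the numerator gives [Al³⁺] = 3.6 × 10^-4 M.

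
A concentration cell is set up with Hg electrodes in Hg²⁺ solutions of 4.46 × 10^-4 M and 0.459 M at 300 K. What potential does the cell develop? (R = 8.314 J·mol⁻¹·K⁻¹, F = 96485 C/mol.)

Both half-cells are Hg²⁺/Hg, so E°_cell = 0. The concentrated side is the cathode; the cell reaction moves Hg²⁺ from high to low concentration with n = 2.
Q = [Hg²⁺]_dilute/[Hg²⁺]_conc = 4.46 × 10^-4/0.459 = 9.72 × 10^-4.
E = 0 − (RT/nF) ln Q = −((8.314×300)/(2×96485))(-6.936) = 0.0897 V.

0.090 V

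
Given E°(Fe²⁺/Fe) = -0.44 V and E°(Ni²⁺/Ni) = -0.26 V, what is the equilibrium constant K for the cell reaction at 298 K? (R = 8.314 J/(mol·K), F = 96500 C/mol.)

E°_cell = -0.26 − (-0.44) = 0.18 V, with n = 2 electrons transferred.
At equilibrium E = 0, so the Nernst equation gives ln K = nFE°/RT = (2)(96500)(0.18)/((8.314)(298)) = 14.02.
K = e^14.02 = 1.2 × 10^6.

1.2 × 10^6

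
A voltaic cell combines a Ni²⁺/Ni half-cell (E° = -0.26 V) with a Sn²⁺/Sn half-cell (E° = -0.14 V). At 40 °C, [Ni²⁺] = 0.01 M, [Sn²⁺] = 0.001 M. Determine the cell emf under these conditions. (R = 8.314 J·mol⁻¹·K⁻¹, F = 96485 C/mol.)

0.089 V

The Sn²⁺/Sn couple has the higher reduction potential and acts as the cathode, so E°_cell = -0.14 − (-0.26) = 0.12 V.
Balancing electrons gives n = 2; the reaction quotient is Q = [Ni²⁺]/[Sn²⁺] = 10.0.
E = E° − (RT/nF) ln Q = 0.12 − (8.314×313)/(2×96485) × (2.303) = 0.120 − 0.031 = 0.089 V.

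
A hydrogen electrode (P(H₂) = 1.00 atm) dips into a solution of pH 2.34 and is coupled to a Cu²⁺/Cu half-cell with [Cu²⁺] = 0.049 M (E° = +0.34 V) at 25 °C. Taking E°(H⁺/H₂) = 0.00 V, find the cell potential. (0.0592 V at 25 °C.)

0.44 V

The Cu²⁺/Cu couple is the cathode, so E°_cell = 0.34 V; n = 2.
[H⁺] = 10^(−2.34) = 0.0046 M, and Q = [H⁺]^2 / ([Cu²⁺]·P(H₂)) = 4.26 × 10^-4.
E = E° − (0.0592/2) log Q = 0.34 − (0.0592/2)(-3.370) = 0.440 V.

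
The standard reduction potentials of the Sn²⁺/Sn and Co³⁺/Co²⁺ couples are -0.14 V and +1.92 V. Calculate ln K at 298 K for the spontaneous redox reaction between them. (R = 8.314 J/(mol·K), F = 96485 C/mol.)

E°_cell = +1.92 − (-0.14) = 2.06 V, with n = 2 electrons transferred.
At equilibrium E = 0, so the Nernst equation gives ln K = nFE°/RT = (2)(96485)(2.06)/((8.314)(298)) = 160.45.

ln K = 160.4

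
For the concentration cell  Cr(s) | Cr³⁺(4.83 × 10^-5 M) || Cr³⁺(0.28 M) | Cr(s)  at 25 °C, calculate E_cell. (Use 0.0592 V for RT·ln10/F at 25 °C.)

0.074 V

Both half-cells are Cr³⁺/Cr, so E°_cell = 0. The concentrated side is the cathode; the cell reaction moves Cr³⁺ from high to low concentration with n = 3.
Q = [Cr³⁺]_dilute/[Cr³⁺]_conc = 4.83 × 10^-5/0.28 = 1.72 × 10^-4.
E = 0 − (0.0592/3) log Q = −(0.0592/3)(-3.763) = 0.0743 V.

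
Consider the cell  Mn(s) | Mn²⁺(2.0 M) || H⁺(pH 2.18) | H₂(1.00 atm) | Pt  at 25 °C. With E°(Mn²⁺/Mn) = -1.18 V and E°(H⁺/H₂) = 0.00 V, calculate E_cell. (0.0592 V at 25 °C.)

1.04 V

The hydrogen couple is the cathode, so E°_cell = 1.18 V; n = 2.
[H⁺] = 10^(−2.18) = 0.0066 M, and Q = [Mn²⁺]·P(H₂) / [H⁺]^2 = 4.58 × 10^4.
E = E° − (0.0592/2) log Q = 1.18 − (0.0592/2)(4.661) = 1.042 V.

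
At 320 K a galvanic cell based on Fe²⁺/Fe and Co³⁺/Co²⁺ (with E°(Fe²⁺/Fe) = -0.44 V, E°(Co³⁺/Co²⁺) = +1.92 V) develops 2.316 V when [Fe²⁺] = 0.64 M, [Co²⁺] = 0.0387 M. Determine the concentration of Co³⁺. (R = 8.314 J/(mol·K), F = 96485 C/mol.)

0.0063 M

From the Nernst equation, ln Q = nF(E° − E)/RT = 2×96485×(2.36 − 2.316)/(8.314×320) = 3.191, so Q = 24.3.
With Q = [Fe²⁺]·[Co²⁺]^2/[Co³⁺]^2 and the known concentrations, [Co³⁺]^2 in the denominator gives [Co³⁺] = 0.0063 M.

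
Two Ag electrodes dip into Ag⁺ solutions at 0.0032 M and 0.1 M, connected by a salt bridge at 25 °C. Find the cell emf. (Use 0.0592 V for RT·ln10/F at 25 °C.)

Both half-cells are Ag⁺/Ag, so E°_cell = 0. The concentrated side is the cathode; the cell reaction moves Ag⁺ from high to low concentration with n = 1.
Q = [Ag⁺]_dilute/[Ag⁺]_conc = 0.0032/0.1 = 0.0320.
E = 0 − (0.0592/1) log Q = −(0.0592/1)(-1.495) = 0.0885 V.

0.089 V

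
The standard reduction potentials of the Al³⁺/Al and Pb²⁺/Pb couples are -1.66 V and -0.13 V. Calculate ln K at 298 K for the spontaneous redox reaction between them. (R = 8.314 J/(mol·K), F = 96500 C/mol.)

ln K = 357.6

E°_cell = -0.13 − (-1.66) = 1.53 V, with n = 6 electrons transferred.
At equilibrium E = 0, so the Nernst equation gives ln K = nFE°/RT = (6)(96500)(1.53)/((8.314)(298)) = 357.56.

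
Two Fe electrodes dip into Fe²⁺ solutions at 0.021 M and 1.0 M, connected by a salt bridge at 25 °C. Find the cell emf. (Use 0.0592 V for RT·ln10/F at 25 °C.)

Both half-cells are Fe²⁺/Fe, so E°_cell = 0. The concentrated side is the cathode; the cell reaction moves Fe²⁺ from high to low concentration with n = 2.
Q = [Fe²⁺]_dilute/[Fe²⁺]_conc = 0.021/1.0 = 0.0210.
E = 0 − (0.0592/2) log Q = −(0.0592/2)(-1.678) = 0.0497 V.

0.050 V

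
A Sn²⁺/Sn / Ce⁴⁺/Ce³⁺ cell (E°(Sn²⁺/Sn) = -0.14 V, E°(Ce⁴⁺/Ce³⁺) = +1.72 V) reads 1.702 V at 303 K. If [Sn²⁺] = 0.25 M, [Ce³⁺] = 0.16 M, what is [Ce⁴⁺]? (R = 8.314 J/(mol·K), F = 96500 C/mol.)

1.9 × 10^-4 M

From the Nernst equation, ln Q = nF(E° − E)/RT = 2×96500×(1.86 − 1.702)/(8.314×303) = 12.105, so Q = 1.81 × 10^5.
With Q = [Sn²⁺]·[Ce³⁺]^2/[Ce⁴⁺]^2 and the known concentrations, [Ce⁴⁺]^2 in the denominator gives [Ce⁴⁺] = 1.9 × 10^-4 M.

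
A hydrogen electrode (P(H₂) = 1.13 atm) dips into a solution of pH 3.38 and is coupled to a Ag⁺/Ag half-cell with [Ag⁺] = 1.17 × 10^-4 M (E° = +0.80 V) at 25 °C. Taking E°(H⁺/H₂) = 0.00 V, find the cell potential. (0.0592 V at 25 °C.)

The Ag⁺/Ag couple is the cathode, so E°_cell = 0.80 V; n = 2.
[H⁺] = 10^(−3.38) = 4.2 × 10^-4 M, and Q = [H⁺]^2 / ([Ag⁺]^2·P(H₂)) = 11.2.
E = E° − (0.0592/2) log Q = 0.80 − (0.0592/2)(1.051) = 0.769 V.

0.77 V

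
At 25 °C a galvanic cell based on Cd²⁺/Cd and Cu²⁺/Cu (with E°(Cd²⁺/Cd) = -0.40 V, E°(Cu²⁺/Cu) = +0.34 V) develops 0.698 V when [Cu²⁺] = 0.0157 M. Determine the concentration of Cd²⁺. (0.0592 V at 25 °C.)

From the Nernst equation, log Q = n(E° − E)/0.0592 = 2(0.74 − 0.698)/0.0592 = 1.419, so Q = 26.2.
With Q = [Cd²⁺]/[Cu²⁺] and the known concentrations, [Cd²⁺] in the numerator gives [Cd²⁺] = 0.41 M.

0.41 M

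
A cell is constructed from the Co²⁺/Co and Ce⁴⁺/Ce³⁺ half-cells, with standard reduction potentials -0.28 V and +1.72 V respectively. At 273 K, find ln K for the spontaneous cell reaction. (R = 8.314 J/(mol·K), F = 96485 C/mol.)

E°_cell = +1.72 − (-0.28) = 2.00 V, with n = 2 electrons transferred.
At equilibrium E = 0, so the Nernst equation gives ln K = nFE°/RT = (2)(96485)(2.00)/((8.314)(273)) = 170.04.

ln K = 170.0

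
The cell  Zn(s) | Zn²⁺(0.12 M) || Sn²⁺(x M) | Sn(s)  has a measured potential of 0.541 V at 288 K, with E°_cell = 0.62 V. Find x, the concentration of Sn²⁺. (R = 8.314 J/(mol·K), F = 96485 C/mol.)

From the Nernst equation, ln Q = nF(E° − E)/RT = 2×96485×(0.62 − 0.541)/(8.314×288) = 6.367, so Q = 582.
With Q = [Zn²⁺]/[Sn²⁺] and the known concentrations, [Sn²⁺] in the denominator gives [Sn²⁺] = 2.1 × 10^-4 M.

2.1 × 10^-4 M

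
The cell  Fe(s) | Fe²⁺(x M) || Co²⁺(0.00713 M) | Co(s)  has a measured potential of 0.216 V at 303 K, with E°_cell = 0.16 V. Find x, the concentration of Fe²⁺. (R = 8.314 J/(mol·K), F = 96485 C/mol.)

From the Nernst equation, ln Q = nF(E° − E)/RT = 2×96485×(0.16 − 0.216)/(8.314×303) = -4.290, so Q = 0.0137.
With Q = [Fe²⁺]/[Co²⁺] and the known concentrations, [Fe²⁺] in the numerator gives [Fe²⁺] = 9.8 × 10^-5 M.

9.8 × 10^-5 M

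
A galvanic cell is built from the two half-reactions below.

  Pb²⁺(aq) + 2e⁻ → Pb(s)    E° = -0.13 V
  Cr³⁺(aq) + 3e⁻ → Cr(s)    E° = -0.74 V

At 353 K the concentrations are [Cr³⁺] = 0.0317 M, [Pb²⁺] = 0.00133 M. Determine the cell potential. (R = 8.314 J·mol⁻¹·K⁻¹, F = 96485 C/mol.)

0.544 V

The Pb²⁺/Pb couple has the higher reduction potential and acts as the cathode, so E°_cell = -0.13 − (-0.74) = 0.61 V.
Balancing electrons gives n = 6; the reaction quotient is Q = [Cr³⁺]^2/[Pb²⁺]^3 = 4.27 × 10^5.
E = E° − (RT/nF) ln Q = 0.61 − (8.314×353)/(6×96485) × (12.965) = 0.610 − 0.066 = 0.544 V.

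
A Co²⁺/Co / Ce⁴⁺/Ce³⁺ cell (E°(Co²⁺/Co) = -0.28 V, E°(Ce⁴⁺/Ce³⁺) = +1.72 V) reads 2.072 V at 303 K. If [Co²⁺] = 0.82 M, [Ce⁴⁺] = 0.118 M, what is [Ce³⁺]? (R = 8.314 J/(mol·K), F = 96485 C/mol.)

From the Nernst equation, ln Q = nF(E° − E)/RT = 2×96485×(2.00 − 2.072)/(8.314×303) = -5.515, so Q = 0.00402.
With Q = [Co²⁺]·[Ce³⁺]^2/[Ce⁴⁺]^2 and the known concentrations, [Ce³⁺]^2 in the numerator gives [Ce³⁺] = 0.0083 M.

0.0083 M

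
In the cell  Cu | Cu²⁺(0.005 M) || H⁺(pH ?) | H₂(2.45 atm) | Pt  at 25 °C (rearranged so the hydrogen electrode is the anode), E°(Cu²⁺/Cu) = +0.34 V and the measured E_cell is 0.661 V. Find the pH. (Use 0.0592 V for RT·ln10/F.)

E°_cell = 0.34 V and n = 2.
log Q = n(E° − E)/0.0592 = 2×(0.34 − 0.661)/0.0592 = -10.845.
With Q = [H⁺]^2 / ([Cu²⁺]·P(H₂)), solving for [H⁺] gives log[H⁺] = -6.378, so pH = 6.38.

pH = 6.38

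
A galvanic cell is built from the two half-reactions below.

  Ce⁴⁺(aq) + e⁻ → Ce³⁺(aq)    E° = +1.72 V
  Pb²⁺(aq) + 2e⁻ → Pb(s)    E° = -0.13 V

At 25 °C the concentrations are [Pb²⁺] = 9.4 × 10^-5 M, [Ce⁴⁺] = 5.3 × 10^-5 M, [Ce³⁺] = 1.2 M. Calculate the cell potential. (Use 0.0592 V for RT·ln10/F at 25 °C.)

The Ce⁴⁺/Ce³⁺ couple has the higher reduction potential and acts as the cathode, so E°_cell = +1.72 − (-0.13) = 1.85 V.
Balancing electrons gives n = 2; the reaction quotient is Q = [Pb²⁺]·[Ce³⁺]^2/[Ce⁴⁺]^2 = 4.82 × 10^4.
At 25 °C, E = E° − (0.0592/n) log Q = 1.85 − (0.0592/2)(4.683) = 1.850 − 0.139 = 1.711 V.

1.71 V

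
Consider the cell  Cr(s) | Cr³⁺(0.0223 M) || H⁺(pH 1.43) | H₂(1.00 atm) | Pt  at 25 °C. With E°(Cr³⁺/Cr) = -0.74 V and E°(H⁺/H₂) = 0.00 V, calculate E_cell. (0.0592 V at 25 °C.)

0.69 V

The hydrogen couple is the cathode, so E°_cell = 0.74 V; n = 6.
[H⁺] = 10^(−1.43) = 0.037 M, and Q = [Cr³⁺]^2·P(H₂)^3 / [H⁺]^6 = 1.89 × 10^5.
E = E° − (0.0592/6) log Q = 0.74 − (0.0592/6)(5.277) = 0.688 V.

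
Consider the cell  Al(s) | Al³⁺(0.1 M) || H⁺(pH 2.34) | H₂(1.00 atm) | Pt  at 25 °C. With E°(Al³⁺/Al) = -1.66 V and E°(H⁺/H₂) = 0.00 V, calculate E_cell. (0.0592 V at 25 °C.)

The hydrogen couple is the cathode, so E°_cell = 1.66 V; n = 6.
[H⁺] = 10^(−2.34) = 0.0046 M, and Q = [Al³⁺]^2·P(H₂)^3 / [H⁺]^6 = 1.1 × 10^12.
E = E° − (0.0592/6) log Q = 1.66 − (0.0592/6)(12.040) = 1.541 V.

1.54 V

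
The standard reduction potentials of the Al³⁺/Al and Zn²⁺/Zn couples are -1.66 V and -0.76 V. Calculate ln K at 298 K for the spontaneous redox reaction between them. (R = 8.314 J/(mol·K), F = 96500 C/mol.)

E°_cell = -0.76 − (-1.66) = 0.90 V, with n = 6 electrons transferred.
At equilibrium E = 0, so the Nernst equation gives ln K = nFE°/RT = (6)(96500)(0.90)/((8.314)(298)) = 210.33.

ln K = 210.3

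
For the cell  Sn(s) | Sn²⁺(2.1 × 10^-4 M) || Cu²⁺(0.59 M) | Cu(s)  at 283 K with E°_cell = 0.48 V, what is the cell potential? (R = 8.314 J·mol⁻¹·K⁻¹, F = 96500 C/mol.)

Balancing electrons gives n = 2; the reaction quotient is Q = [Sn²⁺]/[Cu²⁺] = 3.56 × 10^-4.
E = E° − (RT/nF) ln Q = 0.48 − (8.314×283)/(2×96500) × (-7.941) = 0.480 + 0.097 = 0.577 V.

0.577 V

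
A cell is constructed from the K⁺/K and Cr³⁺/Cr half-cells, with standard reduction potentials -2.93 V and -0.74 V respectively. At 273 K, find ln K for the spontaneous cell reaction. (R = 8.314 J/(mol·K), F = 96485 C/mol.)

ln K = 279.3

E°_cell = -0.74 − (-2.93) = 2.19 V, with n = 3 electrons transferred.
At equilibrium E = 0, so the Nernst equation gives ln K = nFE°/RT = (3)(96485)(2.19)/((8.314)(273)) = 279.29.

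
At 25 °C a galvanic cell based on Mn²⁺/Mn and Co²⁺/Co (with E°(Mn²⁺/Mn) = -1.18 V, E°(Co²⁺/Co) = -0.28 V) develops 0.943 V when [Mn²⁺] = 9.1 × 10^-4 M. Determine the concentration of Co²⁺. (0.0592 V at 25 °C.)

From the Nernst equation, log Q = n(E° − E)/0.0592 = 2(0.90 − 0.943)/0.0592 = -1.453, so Q = 0.0353.
With Q = [Mn²⁺]/[Co²⁺] and the known concentrations, [Co²⁺] in the denominator gives [Co²⁺] = 0.026 M.

0.026 M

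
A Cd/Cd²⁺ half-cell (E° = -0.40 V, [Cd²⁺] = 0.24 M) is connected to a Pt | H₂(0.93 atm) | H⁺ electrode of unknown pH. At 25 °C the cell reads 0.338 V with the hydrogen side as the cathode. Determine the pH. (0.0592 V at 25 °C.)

pH = 1.37

E°_cell = 0.40 V and n = 2.
log Q = n(E° − E)/0.0592 = 2×(0.40 − 0.338)/0.0592 = 2.095.
With Q = [Cd²⁺]·P(H₂) / [H⁺]^2, solving for [H⁺] gives log[H⁺] = -1.373, so pH = 1.37.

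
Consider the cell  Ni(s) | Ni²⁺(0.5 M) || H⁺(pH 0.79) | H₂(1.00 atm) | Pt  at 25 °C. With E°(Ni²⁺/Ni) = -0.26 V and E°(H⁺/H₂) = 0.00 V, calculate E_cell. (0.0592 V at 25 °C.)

0.22 V

The hydrogen couple is the cathode, so E°_cell = 0.26 V; n = 2.
[H⁺] = 10^(−0.79) = 0.16 M, and Q = [Ni²⁺]·P(H₂) / [H⁺]^2 = 19.0.
E = E° − (0.0592/2) log Q = 0.26 − (0.0592/2)(1.279) = 0.222 V.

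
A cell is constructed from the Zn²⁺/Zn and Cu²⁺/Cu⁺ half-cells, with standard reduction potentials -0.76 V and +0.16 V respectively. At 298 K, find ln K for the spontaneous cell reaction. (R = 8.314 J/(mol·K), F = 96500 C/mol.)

E°_cell = +0.16 − (-0.76) = 0.92 V, with n = 2 electrons transferred.
At equilibrium E = 0, so the Nernst equation gives ln K = nFE°/RT = (2)(96500)(0.92)/((8.314)(298)) = 71.67.

ln K = 71.7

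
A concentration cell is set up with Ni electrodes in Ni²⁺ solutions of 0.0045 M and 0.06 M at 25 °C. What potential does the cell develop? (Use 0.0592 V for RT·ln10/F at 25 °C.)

Both half-cells are Ni²⁺/Ni, so E°_cell = 0. The concentrated side is the cathode; the cell reaction moves Ni²⁺ from high to low concentration with n = 2.
Q = [Ni²⁺]_dilute/[Ni²⁺]_conc = 0.0045/0.06 = 0.0750.
E = 0 − (0.0592/2) log Q = −(0.0592/2)(-1.125) = 0.0333 V.

0.033 V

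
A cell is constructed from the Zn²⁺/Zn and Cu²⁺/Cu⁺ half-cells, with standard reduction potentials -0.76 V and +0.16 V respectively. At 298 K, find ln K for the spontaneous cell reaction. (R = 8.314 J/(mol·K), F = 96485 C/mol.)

E°_cell = +0.16 − (-0.76) = 0.92 V, with n = 2 electrons transferred.
At equilibrium E = 0, so the Nernst equation gives ln K = nFE°/RT = (2)(96485)(0.92)/((8.314)(298)) = 71.66.

ln K = 71.7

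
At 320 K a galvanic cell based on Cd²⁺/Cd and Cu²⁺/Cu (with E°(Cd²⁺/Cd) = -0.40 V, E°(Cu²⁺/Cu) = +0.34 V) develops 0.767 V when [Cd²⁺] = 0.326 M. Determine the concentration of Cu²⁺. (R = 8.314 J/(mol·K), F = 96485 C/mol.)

From the Nernst equation, ln Q = nF(E° − E)/RT = 2×96485×(0.74 − 0.767)/(8.314×320) = -1.958, so Q = 0.141.
With Q = [Cd²⁺]/[Cu²⁺] and the known concentrations, [Cu²⁺] in the denominator gives [Cu²⁺] = 2.3 M.

2.3 M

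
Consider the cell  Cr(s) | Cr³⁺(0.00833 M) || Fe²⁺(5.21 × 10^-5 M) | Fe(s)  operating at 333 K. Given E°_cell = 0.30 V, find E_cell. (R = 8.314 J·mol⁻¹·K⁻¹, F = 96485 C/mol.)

0.204 V

Balancing electrons gives n = 6; the reaction quotient is Q = [Cr³⁺]^2/[Fe²⁺]^3 = 4.91 × 10^8.
E = E° − (RT/nF) ln Q = 0.30 − (8.314×333)/(6×96485) × (20.011) = 0.300 − 0.096 = 0.204 V.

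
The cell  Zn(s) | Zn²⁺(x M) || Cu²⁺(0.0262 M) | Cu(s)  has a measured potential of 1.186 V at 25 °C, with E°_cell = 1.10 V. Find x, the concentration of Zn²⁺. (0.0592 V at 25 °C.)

3.3 × 10^-5 M

From the Nernst equation, log Q = n(E° − E)/0.0592 = 2(1.10 − 1.186)/0.0592 = -2.905, so Q = 0.00124.
With Q = [Zn²⁺]/[Cu²⁺] and the known concentrations, [Zn²⁺] in the numerator gives [Zn²⁺] = 3.3 × 10^-5 M.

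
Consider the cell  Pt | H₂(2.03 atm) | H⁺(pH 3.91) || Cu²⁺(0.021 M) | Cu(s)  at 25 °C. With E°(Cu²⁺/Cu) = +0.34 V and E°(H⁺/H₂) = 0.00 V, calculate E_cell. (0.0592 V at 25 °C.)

0.53 V

The Cu²⁺/Cu couple is the cathode, so E°_cell = 0.34 V; n = 2.
[H⁺] = 10^(−3.91) = 1.2 × 10^-4 M, and Q = [H⁺]^2 / ([Cu²⁺]·P(H₂)) = 3.55 × 10^-7.
E = E° − (0.0592/2) log Q = 0.34 − (0.0592/2)(-6.450) = 0.531 V.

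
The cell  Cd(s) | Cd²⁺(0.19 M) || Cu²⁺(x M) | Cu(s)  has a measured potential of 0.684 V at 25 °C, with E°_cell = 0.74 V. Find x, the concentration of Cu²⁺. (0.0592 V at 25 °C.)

From the Nernst equation, log Q = n(E° − E)/0.0592 = 2(0.74 − 0.684)/0.0592 = 1.892, so Q = 78.0.
With Q = [Cd²⁺]/[Cu²⁺] and the known concentrations, [Cu²⁺] in the denominator gives [Cu²⁺] = 0.0024 M.

0.0024 M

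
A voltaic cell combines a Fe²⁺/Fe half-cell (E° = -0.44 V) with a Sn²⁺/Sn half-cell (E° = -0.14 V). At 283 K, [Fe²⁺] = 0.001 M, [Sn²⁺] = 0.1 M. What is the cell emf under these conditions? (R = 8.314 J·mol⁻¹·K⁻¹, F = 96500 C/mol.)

The Sn²⁺/Sn couple has the higher reduction potential and acts as the cathode, so E°_cell = -0.14 − (-0.44) = 0.30 V.
Balancing electrons gives n = 2; the reaction quotient is Q = [Fe²⁺]/[Sn²⁺] = 0.0100.
E = E° − (RT/nF) ln Q = 0.30 − (8.314×283)/(2×96500) × (-4.605) = 0.300 + 0.056 = 0.356 V.

0.356 V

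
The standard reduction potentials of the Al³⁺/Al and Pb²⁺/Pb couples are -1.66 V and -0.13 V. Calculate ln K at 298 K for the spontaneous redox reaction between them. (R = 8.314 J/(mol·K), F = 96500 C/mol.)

ln K = 357.6

E°_cell = -0.13 − (-1.66) = 1.53 V, with n = 6 electrons transferred.
At equilibrium E = 0, so the Nernst equation gives ln K = nFE°/RT = (6)(96500)(1.53)/((8.314)(298)) = 357.56.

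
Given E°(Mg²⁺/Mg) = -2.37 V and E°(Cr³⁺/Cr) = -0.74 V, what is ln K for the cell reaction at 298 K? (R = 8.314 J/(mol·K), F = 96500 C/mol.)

E°_cell = -0.74 − (-2.37) = 1.63 V, with n = 6 electrons transferred.
At equilibrium E = 0, so the Nernst equation gives ln K = nFE°/RT = (6)(96500)(1.63)/((8.314)(298)) = 380.93.

ln K = 380.9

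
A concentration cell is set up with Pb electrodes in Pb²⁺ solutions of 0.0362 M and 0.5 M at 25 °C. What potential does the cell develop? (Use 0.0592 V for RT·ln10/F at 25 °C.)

Both half-cells are Pb²⁺/Pb, so E°_cell = 0. The concentrated side is the cathode; the cell reaction moves Pb²⁺ from high to low concentration with n = 2.
Q = [Pb²⁺]_dilute/[Pb²⁺]_conc = 0.0362/0.5 = 0.0724.
E = 0 − (0.0592/2) log Q = −(0.0592/2)(-1.140) = 0.0337 V.

0.034 V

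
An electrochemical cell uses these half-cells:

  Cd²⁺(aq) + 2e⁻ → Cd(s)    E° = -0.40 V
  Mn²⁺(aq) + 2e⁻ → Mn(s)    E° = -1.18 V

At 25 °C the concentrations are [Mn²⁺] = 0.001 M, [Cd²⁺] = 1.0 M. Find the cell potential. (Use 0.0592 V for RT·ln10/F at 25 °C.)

The Cd²⁺/Cd couple has the higher reduction potential and acts as the cathode, so E°_cell = -0.40 − (-1.18) = 0.78 V.
Balancing electrons gives n = 2; the reaction quotient is Q = [Mn²⁺]/[Cd²⁺] = 0.00100.
At 25 °C, E = E° − (0.0592/n) log Q = 0.78 − (0.0592/2)(-3.000) = 0.780 + 0.089 = 0.869 V.

0.869 V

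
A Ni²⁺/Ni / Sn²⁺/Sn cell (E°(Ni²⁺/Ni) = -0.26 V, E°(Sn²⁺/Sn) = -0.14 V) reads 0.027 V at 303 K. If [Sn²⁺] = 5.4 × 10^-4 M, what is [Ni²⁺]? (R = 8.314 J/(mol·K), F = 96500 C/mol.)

From the Nernst equation, ln Q = nF(E° − E)/RT = 2×96500×(0.12 − 0.027)/(8.314×303) = 7.125, so Q = 1240.
With Q = [Ni²⁺]/[Sn²⁺] and the known concentrations, [Ni²⁺] in the numerator gives [Ni²⁺] = 0.67 M.

0.67 M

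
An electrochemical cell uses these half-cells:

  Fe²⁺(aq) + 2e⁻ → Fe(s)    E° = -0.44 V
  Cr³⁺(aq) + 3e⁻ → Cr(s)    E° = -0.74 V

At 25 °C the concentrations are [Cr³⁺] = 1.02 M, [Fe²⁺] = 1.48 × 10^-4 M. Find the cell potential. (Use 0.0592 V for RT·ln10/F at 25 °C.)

0.186 V

The Fe²⁺/Fe couple has the higher reduction potential and acts as the cathode, so E°_cell = -0.44 − (-0.74) = 0.30 V.
Balancing electrons gives n = 6; the reaction quotient is Q = [Cr³⁺]^2/[Fe²⁺]^3 = 3.21 × 10^11.
At 25 °C, E = E° − (0.0592/n) log Q = 0.30 − (0.0592/6)(11.506) = 0.300 − 0.114 = 0.186 V.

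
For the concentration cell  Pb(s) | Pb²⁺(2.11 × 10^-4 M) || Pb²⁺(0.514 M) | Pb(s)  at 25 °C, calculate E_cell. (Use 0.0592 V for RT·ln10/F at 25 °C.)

Both half-cells are Pb²⁺/Pb, so E°_cell = 0. The concentrated side is the cathode; the cell reaction moves Pb²⁺ from high to low concentration with n = 2.
Q = [Pb²⁺]_dilute/[Pb²⁺]_conc = 2.11 × 10^-4/0.514 = 4.11 × 10^-4.
E = 0 − (0.0592/2) log Q = −(0.0592/2)(-3.387) = 0.1003 V.

0.10 V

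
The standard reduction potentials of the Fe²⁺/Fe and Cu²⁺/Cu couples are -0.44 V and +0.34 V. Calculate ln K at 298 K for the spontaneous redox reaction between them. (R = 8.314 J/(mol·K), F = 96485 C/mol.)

E°_cell = +0.34 − (-0.44) = 0.78 V, with n = 2 electrons transferred.
At equilibrium E = 0, so the Nernst equation gives ln K = nFE°/RT = (2)(96485)(0.78)/((8.314)(298)) = 60.75.

ln K = 60.8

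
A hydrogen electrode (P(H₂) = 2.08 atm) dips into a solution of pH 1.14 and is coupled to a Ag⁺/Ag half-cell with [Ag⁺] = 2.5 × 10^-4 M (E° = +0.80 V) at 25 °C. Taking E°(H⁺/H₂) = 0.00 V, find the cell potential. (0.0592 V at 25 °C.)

The Ag⁺/Ag couple is the cathode, so E°_cell = 0.80 V; n = 2.
[H⁺] = 10^(−1.14) = 0.072 M, and Q = [H⁺]^2 / ([Ag⁺]^2·P(H₂)) = 4.04 × 10^4.
E = E° − (0.0592/2) log Q = 0.80 − (0.0592/2)(4.606) = 0.664 V.

0.66 V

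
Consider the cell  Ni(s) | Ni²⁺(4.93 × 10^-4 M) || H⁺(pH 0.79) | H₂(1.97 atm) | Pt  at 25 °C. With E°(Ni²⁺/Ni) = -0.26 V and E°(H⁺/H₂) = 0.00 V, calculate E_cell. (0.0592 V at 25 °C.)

The hydrogen couple is the cathode, so E°_cell = 0.26 V; n = 2.
[H⁺] = 10^(−0.79) = 0.16 M, and Q = [Ni²⁺]·P(H₂) / [H⁺]^2 = 0.0369.
E = E° − (0.0592/2) log Q = 0.26 − (0.0592/2)(-1.433) = 0.302 V.

0.30 V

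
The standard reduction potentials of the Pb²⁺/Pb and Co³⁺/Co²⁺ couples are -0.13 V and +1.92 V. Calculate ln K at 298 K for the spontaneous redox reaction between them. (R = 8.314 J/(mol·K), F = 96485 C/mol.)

ln K = 159.7

E°_cell = +1.92 − (-0.13) = 2.05 V, with n = 2 electrons transferred.
At equilibrium E = 0, so the Nernst equation gives ln K = nFE°/RT = (2)(96485)(2.05)/((8.314)(298)) = 159.67.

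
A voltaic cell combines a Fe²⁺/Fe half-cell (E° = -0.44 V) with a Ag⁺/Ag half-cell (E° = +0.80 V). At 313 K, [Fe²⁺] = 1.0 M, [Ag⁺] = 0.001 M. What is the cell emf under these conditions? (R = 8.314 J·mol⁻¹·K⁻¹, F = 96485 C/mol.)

The Ag⁺/Ag couple has the higher reduction potential and acts as the cathode, so E°_cell = +0.80 − (-0.44) = 1.24 V.
Balancing electrons gives n = 2; the reaction quotient is Q = [Fe²⁺]/[Ag⁺]^2 = 1 × 10^6.
E = E° − (RT/nF) ln Q = 1.24 − (8.314×313)/(2×96485) × (13.816) = 1.240 − 0.186 = 1.054 V.

1.05 V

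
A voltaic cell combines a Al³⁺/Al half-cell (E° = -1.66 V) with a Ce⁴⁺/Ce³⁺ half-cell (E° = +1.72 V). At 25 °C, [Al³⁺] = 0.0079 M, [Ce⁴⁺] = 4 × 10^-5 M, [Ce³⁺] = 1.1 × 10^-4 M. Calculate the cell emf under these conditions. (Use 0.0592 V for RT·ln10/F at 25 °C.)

3.40 V

The Ce⁴⁺/Ce³⁺ couple has the higher reduction potential and acts as the cathode, so E°_cell = +1.72 − (-1.66) = 3.38 V.
Balancing electrons gives n = 3; the reaction quotient is Q = [Al³⁺]·[Ce³⁺]^3/[Ce⁴⁺]^3 = 0.164.
At 25 °C, E = E° − (0.0592/n) log Q = 3.38 − (0.0592/3)(-0.784) = 3.380 + 0.015 = 3.395 V.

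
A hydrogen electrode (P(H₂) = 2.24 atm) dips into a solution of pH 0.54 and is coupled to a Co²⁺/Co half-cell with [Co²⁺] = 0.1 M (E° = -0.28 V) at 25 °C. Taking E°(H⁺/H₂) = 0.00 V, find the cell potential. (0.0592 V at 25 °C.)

0.27 V

The hydrogen couple is the cathode, so E°_cell = 0.28 V; n = 2.
[H⁺] = 10^(−0.54) = 0.29 M, and Q = [Co²⁺]·P(H₂) / [H⁺]^2 = 2.69.
E = E° − (0.0592/2) log Q = 0.28 − (0.0592/2)(0.430) = 0.267 V.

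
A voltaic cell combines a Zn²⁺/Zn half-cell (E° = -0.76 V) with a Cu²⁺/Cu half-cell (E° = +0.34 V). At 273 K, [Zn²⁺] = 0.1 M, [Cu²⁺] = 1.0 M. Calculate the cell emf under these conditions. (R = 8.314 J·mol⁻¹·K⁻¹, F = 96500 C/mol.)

1.13 V

The Cu²⁺/Cu couple has the higher reduction potential and acts as the cathode, so E°_cell = +0.34 − (-0.76) = 1.10 V.
Balancing electrons gives n = 2; the reaction quotient is Q = [Zn²⁺]/[Cu²⁺] = 0.100.
E = E° − (RT/nF) ln Q = 1.10 − (8.314×273)/(2×96500) × (-2.303) = 1.100 + 0.027 = 1.127 V.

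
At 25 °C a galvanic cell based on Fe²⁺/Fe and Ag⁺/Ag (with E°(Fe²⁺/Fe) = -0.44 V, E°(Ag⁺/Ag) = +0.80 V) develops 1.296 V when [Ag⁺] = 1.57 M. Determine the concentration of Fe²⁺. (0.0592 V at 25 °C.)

0.032 M

From the Nernst equation, log Q = n(E° − E)/0.0592 = 2(1.24 − 1.296)/0.0592 = -1.892, so Q = 0.0128.
With Q = [Fe²⁺]/[Ag⁺]^2 and the known concentrations, [Fe²⁺] in the numerator gives [Fe²⁺] = 0.032 M.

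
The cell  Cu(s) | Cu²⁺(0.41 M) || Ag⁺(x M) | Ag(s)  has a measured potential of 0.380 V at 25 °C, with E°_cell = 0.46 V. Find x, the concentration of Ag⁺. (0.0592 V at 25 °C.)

0.029 M

From the Nernst equation, log Q = n(E° − E)/0.0592 = 2(0.46 − 0.380)/0.0592 = 2.703, so Q = 504.
With Q = [Cu²⁺]/[Ag⁺]^2 and the known concentrations, [Ag⁺]^2 in the denominator gives [Ag⁺] = 0.029 M.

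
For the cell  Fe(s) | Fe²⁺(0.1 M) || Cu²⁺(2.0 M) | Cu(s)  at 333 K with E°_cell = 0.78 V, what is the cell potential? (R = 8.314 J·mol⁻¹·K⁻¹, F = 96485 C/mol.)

0.823 V

Balancing electrons gives n = 2; the reaction quotient is Q = [Fe²⁺]/[Cu²⁺] = 0.0500.
E = E° − (RT/nF) ln Q = 0.78 − (8.314×333)/(2×96485) × (-2.996) = 0.780 + 0.043 = 0.823 V.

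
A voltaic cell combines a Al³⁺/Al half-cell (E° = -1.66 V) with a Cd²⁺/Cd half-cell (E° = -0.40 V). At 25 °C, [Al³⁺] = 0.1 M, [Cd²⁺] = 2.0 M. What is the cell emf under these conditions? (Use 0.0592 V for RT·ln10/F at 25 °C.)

The Cd²⁺/Cd couple has the higher reduction potential and acts as the cathode, so E°_cell = -0.40 − (-1.66) = 1.26 V.
Balancing electrons gives n = 6; the reaction quotient is Q = [Al³⁺]^2/[Cd²⁺]^3 = 0.00125.
At 25 °C, E = E° − (0.0592/n) log Q = 1.26 − (0.0592/6)(-2.903) = 1.260 + 0.029 = 1.289 V.

1.29 V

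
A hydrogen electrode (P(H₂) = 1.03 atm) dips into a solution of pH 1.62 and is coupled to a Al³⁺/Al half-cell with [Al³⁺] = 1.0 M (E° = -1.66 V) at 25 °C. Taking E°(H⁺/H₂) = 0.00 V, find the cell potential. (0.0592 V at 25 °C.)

1.56 V

The hydrogen couple is the cathode, so E°_cell = 1.66 V; n = 6.
[H⁺] = 10^(−1.62) = 0.024 M, and Q = [Al³⁺]^2·P(H₂)^3 / [H⁺]^6 = 5.73 × 10^9.
E = E° − (0.0592/6) log Q = 1.66 − (0.0592/6)(9.759) = 1.564 V.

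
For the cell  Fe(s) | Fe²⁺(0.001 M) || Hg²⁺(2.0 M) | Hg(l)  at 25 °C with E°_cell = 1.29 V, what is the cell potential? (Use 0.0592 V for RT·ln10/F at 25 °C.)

Balancing electrons gives n = 2; the reaction quotient is Q = [Fe²⁺]/[Hg²⁺] = 5 × 10^-4.
At 25 °C, E = E° − (0.0592/n) log Q = 1.29 − (0.0592/2)(-3.301) = 1.290 + 0.098 = 1.388 V.

1.39 V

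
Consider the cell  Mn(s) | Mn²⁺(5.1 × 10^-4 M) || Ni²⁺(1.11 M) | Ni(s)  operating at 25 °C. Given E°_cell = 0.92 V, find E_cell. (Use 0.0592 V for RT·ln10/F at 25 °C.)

1.02 V

Balancing electrons gives n = 2; the reaction quotient is Q = [Mn²⁺]/[Ni²⁺] = 4.59 × 10^-4.
At 25 °C, E = E° − (0.0592/n) log Q = 0.92 − (0.0592/2)(-3.338) = 0.920 + 0.099 = 1.019 V.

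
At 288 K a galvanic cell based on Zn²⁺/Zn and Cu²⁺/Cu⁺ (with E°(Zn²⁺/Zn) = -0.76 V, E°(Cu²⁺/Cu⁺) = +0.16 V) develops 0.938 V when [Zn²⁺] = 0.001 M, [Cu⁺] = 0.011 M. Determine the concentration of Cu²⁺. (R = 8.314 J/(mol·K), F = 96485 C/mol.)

7.2 × 10^-4 M

From the Nernst equation, ln Q = nF(E° − E)/RT = 2×96485×(0.92 − 0.938)/(8.314×288) = -1.451, so Q = 0.234.
With Q = [Zn²⁺]·[Cu⁺]^2/[Cu²⁺]^2 and the known concentrations, [Cu²⁺]^2 in the denominator gives [Cu²⁺] = 7.2 × 10^-4 M.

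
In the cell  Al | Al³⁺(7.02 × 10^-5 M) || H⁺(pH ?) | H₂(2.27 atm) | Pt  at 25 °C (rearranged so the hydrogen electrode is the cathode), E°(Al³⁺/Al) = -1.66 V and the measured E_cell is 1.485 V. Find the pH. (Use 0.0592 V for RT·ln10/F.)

E°_cell = 1.66 V and n = 6.
log Q = n(E° − E)/0.0592 = 6×(1.66 − 1.485)/0.0592 = 17.736.
With Q = [Al³⁺]^2·P(H₂)^3 / [H⁺]^6, solving for [H⁺] gives log[H⁺] = -4.163, so pH = 4.16.

pH = 4.16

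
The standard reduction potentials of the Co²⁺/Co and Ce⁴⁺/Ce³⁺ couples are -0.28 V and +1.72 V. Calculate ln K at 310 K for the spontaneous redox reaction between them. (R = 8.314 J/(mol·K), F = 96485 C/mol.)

E°_cell = +1.72 − (-0.28) = 2.00 V, with n = 2 electrons transferred.
At equilibrium E = 0, so the Nernst equation gives ln K = nFE°/RT = (2)(96485)(2.00)/((8.314)(310)) = 149.74.

ln K = 149.7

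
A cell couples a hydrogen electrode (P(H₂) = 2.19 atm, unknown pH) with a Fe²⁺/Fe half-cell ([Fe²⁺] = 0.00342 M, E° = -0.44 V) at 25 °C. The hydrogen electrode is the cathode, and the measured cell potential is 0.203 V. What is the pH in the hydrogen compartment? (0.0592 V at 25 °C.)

E°_cell = 0.44 V and n = 2.
log Q = n(E° − E)/0.0592 = 2×(0.44 − 0.203)/0.0592 = 8.007.
With Q = [Fe²⁺]·P(H₂) / [H⁺]^2, solving for [H⁺] gives log[H⁺] = -5.066, so pH = 5.07.

pH = 5.07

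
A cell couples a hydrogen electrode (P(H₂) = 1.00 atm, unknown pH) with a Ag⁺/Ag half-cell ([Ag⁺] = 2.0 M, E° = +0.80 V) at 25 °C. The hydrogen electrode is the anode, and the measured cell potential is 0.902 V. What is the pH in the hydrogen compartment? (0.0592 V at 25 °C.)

pH = 1.42

E°_cell = 0.80 V and n = 2.
log Q = n(E° − E)/0.0592 = 2×(0.80 − 0.902)/0.0592 = -3.446.
With Q = [H⁺]^2 / ([Ag⁺]^2·P(H₂)), solving for [H⁺] gives log[H⁺] = -1.422, so pH = 1.42.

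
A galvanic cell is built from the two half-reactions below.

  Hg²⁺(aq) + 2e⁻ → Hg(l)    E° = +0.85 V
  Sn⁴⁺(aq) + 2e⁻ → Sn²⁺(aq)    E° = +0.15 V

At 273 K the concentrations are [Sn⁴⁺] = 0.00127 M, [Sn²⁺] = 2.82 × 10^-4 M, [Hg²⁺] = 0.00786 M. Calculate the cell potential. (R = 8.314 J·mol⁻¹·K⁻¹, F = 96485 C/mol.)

0.625 V

The Hg²⁺/Hg couple has the higher reduction potential and acts as the cathode, so E°_cell = +0.85 − (+0.15) = 0.70 V.
Balancing electrons gives n = 2; the reaction quotient is Q = [Sn⁴⁺]/([Sn²⁺]·[Hg²⁺]) = 573.
E = E° − (RT/nF) ln Q = 0.70 − (8.314×273)/(2×96485) × (6.351) = 0.700 − 0.075 = 0.625 V.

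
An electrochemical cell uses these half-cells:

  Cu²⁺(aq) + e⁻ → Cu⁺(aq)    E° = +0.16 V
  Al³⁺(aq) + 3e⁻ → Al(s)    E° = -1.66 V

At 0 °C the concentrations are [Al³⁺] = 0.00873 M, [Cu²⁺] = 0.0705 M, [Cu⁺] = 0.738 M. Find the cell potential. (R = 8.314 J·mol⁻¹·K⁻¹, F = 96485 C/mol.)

The Cu²⁺/Cu⁺ couple has the higher reduction potential and acts as the cathode, so E°_cell = +0.16 − (-1.66) = 1.82 V.
Balancing electrons gives n = 3; the reaction quotient is Q = [Al³⁺]·[Cu⁺]^3/[Cu²⁺]^3 = 10.0.
E = E° − (RT/nF) ln Q = 1.82 − (8.314×273)/(3×96485) × (2.304) = 1.820 − 0.018 = 1.802 V.

1.80 V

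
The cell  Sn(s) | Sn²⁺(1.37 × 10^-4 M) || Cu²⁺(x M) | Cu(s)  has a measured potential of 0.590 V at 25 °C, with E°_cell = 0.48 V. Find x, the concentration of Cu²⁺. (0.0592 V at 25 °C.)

From the Nernst equation, log Q = n(E° − E)/0.0592 = 2(0.48 − 0.590)/0.0592 = -3.716, so Q = 1.92 × 10^-4.
With Q = [Sn²⁺]/[Cu²⁺] and the known concentrations, [Cu²⁺] in the denominator gives [Cu²⁺] = 0.71 M.

0.71 M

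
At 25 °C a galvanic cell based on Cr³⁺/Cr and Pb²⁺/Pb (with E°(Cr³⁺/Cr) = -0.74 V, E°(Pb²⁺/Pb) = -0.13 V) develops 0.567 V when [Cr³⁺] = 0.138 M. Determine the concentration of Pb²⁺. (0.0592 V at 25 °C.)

0.0094 M

From the Nernst equation, log Q = n(E° − E)/0.0592 = 6(0.61 − 0.567)/0.0592 = 4.358, so Q = 2.28 × 10^4.
With Q = [Cr³⁺]^2/[Pb²⁺]^3 and the known concentrations, [Pb²⁺]^3 in the denominator gives [Pb²⁺] = 0.0094 M.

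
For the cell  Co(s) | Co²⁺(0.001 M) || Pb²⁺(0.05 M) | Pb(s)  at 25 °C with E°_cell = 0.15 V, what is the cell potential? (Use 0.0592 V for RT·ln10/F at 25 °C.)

0.200 V

Balancing electrons gives n = 2; the reaction quotient is Q = [Co²⁺]/[Pb²⁺] = 0.0200.
At 25 °C, E = E° − (0.0592/n) log Q = 0.15 − (0.0592/2)(-1.699) = 0.150 + 0.050 = 0.200 V.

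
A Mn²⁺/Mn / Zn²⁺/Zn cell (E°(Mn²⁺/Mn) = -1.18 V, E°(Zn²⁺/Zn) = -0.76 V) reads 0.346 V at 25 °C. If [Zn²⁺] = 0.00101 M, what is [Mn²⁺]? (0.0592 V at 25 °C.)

0.32 M

From the Nernst equation, log Q = n(E° − E)/0.0592 = 2(0.42 − 0.346)/0.0592 = 2.500, so Q = 316.
With Q = [Mn²⁺]/[Zn²⁺] and the known concentrations, [Mn²⁺] in the numerator gives [Mn²⁺] = 0.32 M.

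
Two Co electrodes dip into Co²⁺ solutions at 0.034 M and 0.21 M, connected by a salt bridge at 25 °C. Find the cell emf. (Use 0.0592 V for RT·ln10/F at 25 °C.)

0.023 V

Both half-cells are Co²⁺/Co, so E°_cell = 0. The concentrated side is the cathode; the cell reaction moves Co²⁺ from high to low concentration with n = 2.
Q = [Co²⁺]_dilute/[Co²⁺]_conc = 0.034/0.21 = 0.162.
E = 0 − (0.0592/2) log Q = −(0.0592/2)(-0.791) = 0.0234 V.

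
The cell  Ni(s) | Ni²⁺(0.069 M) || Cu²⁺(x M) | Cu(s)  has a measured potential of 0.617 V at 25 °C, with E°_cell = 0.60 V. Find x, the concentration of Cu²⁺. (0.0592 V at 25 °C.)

From the Nernst equation, log Q = n(E° − E)/0.0592 = 2(0.60 − 0.617)/0.0592 = -0.574, so Q = 0.266.
With Q = [Ni²⁺]/[Cu²⁺] and the known concentrations, [Cu²⁺] in the denominator gives [Cu²⁺] = 0.26 M.

0.26 M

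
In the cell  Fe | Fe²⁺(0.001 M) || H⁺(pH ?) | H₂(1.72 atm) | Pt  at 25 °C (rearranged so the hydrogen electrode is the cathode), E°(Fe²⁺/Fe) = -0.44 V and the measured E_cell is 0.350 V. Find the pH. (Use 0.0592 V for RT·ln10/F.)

E°_cell = 0.44 V and n = 2.
log Q = n(E° − E)/0.0592 = 2×(0.44 − 0.350)/0.0592 = 3.041.
With Q = [Fe²⁺]·P(H₂) / [H⁺]^2, solving for [H⁺] gives log[H⁺] = -2.903, so pH = 2.90.

pH = 2.90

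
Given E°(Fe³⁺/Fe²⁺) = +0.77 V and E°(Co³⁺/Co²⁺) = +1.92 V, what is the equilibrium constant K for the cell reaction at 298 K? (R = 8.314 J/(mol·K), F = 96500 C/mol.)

2.8 × 10^19

E°_cell = +1.92 − (+0.77) = 1.15 V, with n = 1 electron transferred.
At equilibrium E = 0, so the Nernst equation gives ln K = nFE°/RT = (1)(96500)(1.15)/((8.314)(298)) = 44.79.
K = e^44.79 = 2.8 × 10^19.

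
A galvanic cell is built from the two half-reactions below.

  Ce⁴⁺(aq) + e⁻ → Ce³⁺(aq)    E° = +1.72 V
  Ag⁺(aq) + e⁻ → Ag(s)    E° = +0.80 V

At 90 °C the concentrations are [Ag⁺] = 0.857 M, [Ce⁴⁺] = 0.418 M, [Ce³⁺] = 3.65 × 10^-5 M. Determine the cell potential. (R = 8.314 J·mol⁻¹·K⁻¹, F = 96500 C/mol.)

1.22 V

The Ce⁴⁺/Ce³⁺ couple has the higher reduction potential and acts as the cathode, so E°_cell = +1.72 − (+0.80) = 0.92 V.
Balancing electrons gives n = 1; the reaction quotient is Q = [Ag⁺]·[Ce³⁺]/[Ce⁴⁺] = 7.48 × 10^-5.
E = E° − (RT/nF) ln Q = 0.92 − (8.314×363)/(1×96500) × (-9.500) = 0.920 + 0.297 = 1.217 V.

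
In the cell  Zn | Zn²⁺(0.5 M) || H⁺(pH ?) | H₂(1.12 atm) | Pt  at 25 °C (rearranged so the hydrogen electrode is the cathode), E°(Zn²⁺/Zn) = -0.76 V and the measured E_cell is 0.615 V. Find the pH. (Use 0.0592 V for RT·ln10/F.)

E°_cell = 0.76 V and n = 2.
log Q = n(E° − E)/0.0592 = 2×(0.76 − 0.615)/0.0592 = 4.899.
With Q = [Zn²⁺]·P(H₂) / [H⁺]^2, solving for [H⁺] gives log[H⁺] = -2.575, so pH = 2.58.

pH = 2.58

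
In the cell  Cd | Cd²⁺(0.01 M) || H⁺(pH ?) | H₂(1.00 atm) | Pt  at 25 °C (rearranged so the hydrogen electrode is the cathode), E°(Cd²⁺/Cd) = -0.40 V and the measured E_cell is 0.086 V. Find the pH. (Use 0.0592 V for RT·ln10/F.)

E°_cell = 0.40 V and n = 2.
log Q = n(E° − E)/0.0592 = 2×(0.40 − 0.086)/0.0592 = 10.608.
With Q = [Cd²⁺]·P(H₂) / [H⁺]^2, solving for [H⁺] gives log[H⁺] = -6.304, so pH = 6.30.

pH = 6.30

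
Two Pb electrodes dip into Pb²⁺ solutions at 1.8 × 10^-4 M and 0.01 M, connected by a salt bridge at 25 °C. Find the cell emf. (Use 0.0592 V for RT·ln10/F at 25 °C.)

0.052 V

Both half-cells are Pb²⁺/Pb, so E°_cell = 0. The concentrated side is the cathode; the cell reaction moves Pb²⁺ from high to low concentration with n = 2.
Q = [Pb²⁺]_dilute/[Pb²⁺]_conc = 1.8 × 10^-4/0.01 = 0.0180.
E = 0 − (0.0592/2) log Q = −(0.0592/2)(-1.745) = 0.0517 V.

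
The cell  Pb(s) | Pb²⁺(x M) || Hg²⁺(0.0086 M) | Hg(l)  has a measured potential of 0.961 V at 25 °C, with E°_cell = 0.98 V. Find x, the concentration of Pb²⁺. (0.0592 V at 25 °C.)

From the Nernst equation, log Q = n(E° − E)/0.0592 = 2(0.98 − 0.961)/0.0592 = 0.642, so Q = 4.38.
With Q = [Pb²⁺]/[Hg²⁺] and the known concentrations, [Pb²⁺] in the numerator gives [Pb²⁺] = 0.038 M.

0.038 M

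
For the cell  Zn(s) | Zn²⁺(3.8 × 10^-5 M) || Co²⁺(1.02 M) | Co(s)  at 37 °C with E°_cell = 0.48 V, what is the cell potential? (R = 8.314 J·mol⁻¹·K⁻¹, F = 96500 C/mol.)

0.616 V

Balancing electrons gives n = 2; the reaction quotient is Q = [Zn²⁺]/[Co²⁺] = 3.73 × 10^-5.
E = E° − (RT/nF) ln Q = 0.48 − (8.314×310)/(2×96500) × (-10.198) = 0.480 + 0.136 = 0.616 V.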